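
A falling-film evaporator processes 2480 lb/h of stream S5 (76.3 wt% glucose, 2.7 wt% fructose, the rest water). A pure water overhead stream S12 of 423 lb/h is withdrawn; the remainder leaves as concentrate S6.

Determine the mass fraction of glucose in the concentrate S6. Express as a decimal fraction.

glucose is not removed: 2480×0.763 = 1892.2 lb/h of glucose enters S6.
Concentrate = 2480 − 423 = 2057 lb/h.
Mass fraction = 1892.2/2057 = 0.920.

0.920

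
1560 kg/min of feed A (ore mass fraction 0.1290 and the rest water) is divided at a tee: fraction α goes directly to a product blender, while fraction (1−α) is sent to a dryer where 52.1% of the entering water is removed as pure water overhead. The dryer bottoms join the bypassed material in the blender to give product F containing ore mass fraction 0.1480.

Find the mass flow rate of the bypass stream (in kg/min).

1119 kg/min

All 1560×0.129 = 201.24 kg/min of ore reaches F, so F = 201.24/0.148 = 1359.7 kg/min and vapour = 200.27 kg/min.
The evaporator receives (1−α)·1560 of feed at 0.871 water and removes 0.521 of that water:
0.521×0.871×(1−α)×1560 = 200.27
(1−α) = 200.27/707.91 = 0.2829;  α = 0.7171.
Bypass flow = 0.7171×1560 = 1118.7 kg/min.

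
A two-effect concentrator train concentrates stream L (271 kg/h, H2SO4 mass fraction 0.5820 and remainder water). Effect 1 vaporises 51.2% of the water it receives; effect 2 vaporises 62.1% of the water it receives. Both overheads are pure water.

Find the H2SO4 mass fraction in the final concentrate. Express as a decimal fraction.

water in feed = 271×0.418 = 113.28 kg/h.
After stage 1: water left = (1−0.512)×113.28 = 55.28; stream total = 213 kg/h.
After stage 2: water left = (1−0.621)×55.28 = 20.951; final concentrate = 178.67 kg/h.
H2SO4 fraction = 157.72/178.67 = 0.8827.

0.8827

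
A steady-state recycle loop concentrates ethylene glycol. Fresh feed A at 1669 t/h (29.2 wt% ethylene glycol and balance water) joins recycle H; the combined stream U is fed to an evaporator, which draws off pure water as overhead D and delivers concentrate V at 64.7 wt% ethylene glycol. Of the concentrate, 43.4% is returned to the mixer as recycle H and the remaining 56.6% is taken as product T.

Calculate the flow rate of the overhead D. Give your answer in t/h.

Overall ethylene glycol balance (none leaves overhead): ethylene glycol in fresh feed = ethylene glycol in product, i.e. 1669×0.292 = (1−0.434)·V·0.647.
V = 487.35/(0.647×0.566) = 1330.8 t/h.
Recycle H = 0.434×1330.8 = 577.57 t/h.
Combined feed U = 1669 + 577.57 = 2246.6 t/h.
Overhead D = U − V = 2246.6 − 1330.8 = 915.76 t/h.

915.8 t/h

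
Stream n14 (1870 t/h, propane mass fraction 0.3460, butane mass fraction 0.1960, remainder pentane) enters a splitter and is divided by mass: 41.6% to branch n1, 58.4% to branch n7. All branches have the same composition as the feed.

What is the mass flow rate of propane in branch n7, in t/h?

377.9 t/h

Branch n7 total = 0.584×1870 = 1092.1 t/h.
propane in n7 = 0.346×1092.1 = 377.86 t/h.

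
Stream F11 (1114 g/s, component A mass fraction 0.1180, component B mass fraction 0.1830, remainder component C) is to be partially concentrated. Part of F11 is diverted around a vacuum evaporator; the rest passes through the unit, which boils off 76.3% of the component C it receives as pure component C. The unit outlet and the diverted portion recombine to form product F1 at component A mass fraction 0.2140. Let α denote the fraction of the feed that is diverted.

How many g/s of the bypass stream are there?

All 1114×0.118 = 131.45 g/s of component A reaches F1, so F1 = 131.45/0.214 = 614.26 g/s and vapour = 499.74 g/s.
The evaporator receives (1−α)·1114 of feed at 0.699 component C and removes 0.763 of that component C:
0.763×0.699×(1−α)×1114 = 499.74
(1−α) = 499.74/594.14 = 0.8411;  α = 0.1589.
Bypass flow = 0.1589×1114 = 177 g/s.

177 g/s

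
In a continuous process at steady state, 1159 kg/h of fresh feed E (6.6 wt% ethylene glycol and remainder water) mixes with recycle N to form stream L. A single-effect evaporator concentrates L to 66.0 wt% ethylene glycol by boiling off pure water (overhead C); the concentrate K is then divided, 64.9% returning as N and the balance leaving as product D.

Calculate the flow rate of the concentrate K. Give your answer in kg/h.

Overall ethylene glycol balance (none leaves overhead): ethylene glycol in fresh feed = ethylene glycol in product, i.e. 1159×0.066 = (1−0.649)·K·0.660.
K = 76.494/(0.660×0.351) = 330.2 kg/h.

330.2 kg/h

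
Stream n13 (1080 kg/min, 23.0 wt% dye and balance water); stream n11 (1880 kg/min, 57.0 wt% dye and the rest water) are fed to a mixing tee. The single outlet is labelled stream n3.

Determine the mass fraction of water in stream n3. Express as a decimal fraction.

0.554

Total flow out = 1080 + 1880 = 2960 kg/min.
water in = 1080×0.770 + 1880×0.430 = 1640 kg/min.
water mass fraction in n3 = 1640/2960 = 0.554.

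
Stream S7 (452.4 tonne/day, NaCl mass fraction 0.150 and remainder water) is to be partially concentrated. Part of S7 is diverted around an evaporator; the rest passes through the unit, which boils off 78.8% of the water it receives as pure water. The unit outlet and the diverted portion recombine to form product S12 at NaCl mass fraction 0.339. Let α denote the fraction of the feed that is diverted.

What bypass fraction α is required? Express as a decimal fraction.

0.168

All 452.4×0.150 = 67.86 tonne/day of NaCl reaches S12, so S12 = 67.86/0.339 = 200.18 tonne/day and vapour = 252.22 tonne/day.
The evaporator receives (1−α)·452.4 of feed at 0.850 water and removes 0.788 of that water:
0.788×0.850×(1−α)×452.4 = 252.22
(1−α) = 252.22/303.02 = 0.8324;  α = 0.1676.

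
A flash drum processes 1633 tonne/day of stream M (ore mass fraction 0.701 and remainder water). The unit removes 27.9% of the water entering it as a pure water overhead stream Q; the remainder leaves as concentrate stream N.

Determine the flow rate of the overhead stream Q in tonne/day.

136.2 tonne/day

water entering = 1633×0.299 = 488.27 tonne/day; overhead removed = 0.279×488.27 = 136.23 tonne/day.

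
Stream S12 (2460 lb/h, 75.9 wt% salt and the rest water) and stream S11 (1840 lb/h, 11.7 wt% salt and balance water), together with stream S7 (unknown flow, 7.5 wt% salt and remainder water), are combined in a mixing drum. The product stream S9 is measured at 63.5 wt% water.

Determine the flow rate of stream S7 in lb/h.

1769 lb/h

Let S7 be the unknown flow. Total out = 4300 + S7.
water balance: 2217.6 + 0.925·S7 = 0.635·(4300 + S7)
(0.925 − 0.635)·S7 = 0.635×4300 − 2217.6 = 512.92
S7 = 512.92 / 0.290 = 1768.7 lb/h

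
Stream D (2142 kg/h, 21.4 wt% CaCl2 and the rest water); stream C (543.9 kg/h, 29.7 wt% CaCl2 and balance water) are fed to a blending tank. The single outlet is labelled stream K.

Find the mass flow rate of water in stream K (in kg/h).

2066 kg/h

water out = water in = 2142×0.786 + 543.9×0.703 = 2066 kg/h.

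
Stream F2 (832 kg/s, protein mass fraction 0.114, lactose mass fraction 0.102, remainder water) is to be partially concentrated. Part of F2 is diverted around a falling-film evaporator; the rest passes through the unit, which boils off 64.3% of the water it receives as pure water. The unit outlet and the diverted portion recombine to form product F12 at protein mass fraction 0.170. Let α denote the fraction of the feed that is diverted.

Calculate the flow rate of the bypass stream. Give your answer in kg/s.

All 832×0.114 = 94.848 kg/s of protein reaches F12, so F12 = 94.848/0.170 = 557.93 kg/s and vapour = 274.07 kg/s.
The evaporator receives (1−α)·832 of feed at 0.784 water and removes 0.643 of that water:
0.643×0.784×(1−α)×832 = 274.07
(1−α) = 274.07/419.42 = 0.6534;  α = 0.3466.
Bypass flow = 0.3466×832 = 288.33 kg/s.

288.3 kg/s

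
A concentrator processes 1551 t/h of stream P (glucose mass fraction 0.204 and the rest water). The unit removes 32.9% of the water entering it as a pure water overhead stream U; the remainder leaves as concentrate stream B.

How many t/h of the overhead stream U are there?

water entering = 1551×0.796 = 1234.6 t/h; overhead removed = 0.329×1234.6 = 406.18 t/h.

406.2 t/h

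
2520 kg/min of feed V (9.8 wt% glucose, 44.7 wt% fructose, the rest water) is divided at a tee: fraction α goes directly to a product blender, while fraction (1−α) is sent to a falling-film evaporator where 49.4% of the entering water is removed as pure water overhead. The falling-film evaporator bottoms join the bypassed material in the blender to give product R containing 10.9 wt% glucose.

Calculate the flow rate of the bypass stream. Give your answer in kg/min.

1389 kg/min

All 2520×0.098 = 246.96 kg/min of glucose reaches R, so R = 246.96/0.109 = 2265.7 kg/min and vapour = 254.31 kg/min.
The evaporator receives (1−α)·2520 of feed at 0.455 water and removes 0.494 of that water:
0.494×0.455×(1−α)×2520 = 254.31
(1−α) = 254.31/566.42 = 0.4490;  α = 0.5510.
Bypass flow = 0.5510×2520 = 1388.6 kg/min.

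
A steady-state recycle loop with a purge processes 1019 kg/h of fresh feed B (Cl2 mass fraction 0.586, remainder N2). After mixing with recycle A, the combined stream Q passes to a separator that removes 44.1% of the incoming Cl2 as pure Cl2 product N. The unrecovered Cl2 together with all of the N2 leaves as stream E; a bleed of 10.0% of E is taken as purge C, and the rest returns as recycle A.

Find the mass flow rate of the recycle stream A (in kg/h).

4401 kg/h

N2 enters only via B and leaves only via the purge: 1019×0.414 = 0.100×(N2 in E), and the separator passes all N2, so N2 in Q = N2 in E = 4218.7 kg/h.
Cl2 in Q: m_A = 1019×0.586 + (1−0.100)·(1−0.441)·m_A, so m_A = 597.13/0.4969 = 1201.7 kg/h.
E = (1−0.441)×1201.7 + 4218.7 = 4890.4 kg/h.
Recycle A = (1−0.100)×4890.4 = 4401.4 kg/h.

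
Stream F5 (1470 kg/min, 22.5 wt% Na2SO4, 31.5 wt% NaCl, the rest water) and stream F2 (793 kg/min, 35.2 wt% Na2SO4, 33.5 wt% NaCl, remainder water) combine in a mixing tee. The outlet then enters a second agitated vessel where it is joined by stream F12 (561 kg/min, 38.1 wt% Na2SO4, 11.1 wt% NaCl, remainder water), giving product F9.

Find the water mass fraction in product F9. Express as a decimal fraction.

0.428

Overall, product flow = 2824 kg/min.
water in = 1470×0.460 + 793×0.313 + 561×0.508 = 1209.4 kg/min.
water fraction in F9 = 0.428.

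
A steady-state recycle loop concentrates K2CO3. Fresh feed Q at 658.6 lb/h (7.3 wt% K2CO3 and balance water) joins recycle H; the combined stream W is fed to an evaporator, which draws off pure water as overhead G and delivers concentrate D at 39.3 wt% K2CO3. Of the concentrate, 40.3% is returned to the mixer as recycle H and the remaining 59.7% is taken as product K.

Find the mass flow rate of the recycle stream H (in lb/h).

Overall K2CO3 balance (none leaves overhead): K2CO3 in fresh feed = K2CO3 in product, i.e. 658.6×0.073 = (1−0.403)·D·0.393.
D = 48.078/(0.393×0.597) = 204.92 lb/h.
Recycle H = 0.403×204.92 = 82.581 lb/h.

82.58 lb/h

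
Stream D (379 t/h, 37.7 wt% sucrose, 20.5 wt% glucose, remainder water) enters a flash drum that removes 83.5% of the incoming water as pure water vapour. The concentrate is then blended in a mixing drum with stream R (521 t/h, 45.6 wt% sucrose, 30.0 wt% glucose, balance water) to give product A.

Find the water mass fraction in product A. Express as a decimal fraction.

0.200

Vapour removed = 0.835×0.418×379 = 132.28 t/h; concentrate = 246.72 t/h.
water reaching the mixer = 26.14 (from concentrate) + 521×0.244 = 153.26 t/h.
Product flow = 246.72 + 521 = 767.72 t/h; water fraction = 0.200.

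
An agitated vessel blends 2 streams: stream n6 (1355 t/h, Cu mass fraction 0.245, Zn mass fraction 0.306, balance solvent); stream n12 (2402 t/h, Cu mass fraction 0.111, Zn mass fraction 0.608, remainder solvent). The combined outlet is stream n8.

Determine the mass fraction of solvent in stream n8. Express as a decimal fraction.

0.342

Total flow out = 1355 + 2402 = 3757 t/h.
solvent in = 1355×0.449 + 2402×0.281 = 1283.4 t/h.
solvent mass fraction in n8 = 1283.4/3757 = 0.342.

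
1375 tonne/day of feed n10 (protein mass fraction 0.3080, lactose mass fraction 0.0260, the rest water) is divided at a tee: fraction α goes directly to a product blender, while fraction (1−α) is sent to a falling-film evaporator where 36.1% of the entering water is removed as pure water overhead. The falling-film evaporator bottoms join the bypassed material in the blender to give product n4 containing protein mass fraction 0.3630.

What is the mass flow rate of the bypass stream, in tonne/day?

All 1375×0.308 = 423.5 tonne/day of protein reaches n4, so n4 = 423.5/0.363 = 1166.7 tonne/day and vapour = 208.33 tonne/day.
The evaporator receives (1−α)·1375 of feed at 0.666 water and removes 0.361 of that water:
0.361×0.666×(1−α)×1375 = 208.33
(1−α) = 208.33/330.59 = 0.6302;  α = 0.3698.
Bypass flow = 0.3698×1375 = 508.48 tonne/day.

508.5 tonne/day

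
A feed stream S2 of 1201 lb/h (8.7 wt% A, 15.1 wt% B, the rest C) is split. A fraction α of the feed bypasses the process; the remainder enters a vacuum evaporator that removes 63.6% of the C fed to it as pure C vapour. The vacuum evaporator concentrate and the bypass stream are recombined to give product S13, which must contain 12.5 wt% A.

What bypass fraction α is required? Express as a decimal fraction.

All 1201×0.087 = 104.49 lb/h of A reaches S13, so S13 = 104.49/0.125 = 835.9 lb/h and vapour = 365.1 lb/h.
The evaporator receives (1−α)·1201 of feed at 0.762 C and removes 0.636 of that C:
0.636×0.762×(1−α)×1201 = 365.1
(1−α) = 365.1/582.04 = 0.6273;  α = 0.3727.

0.373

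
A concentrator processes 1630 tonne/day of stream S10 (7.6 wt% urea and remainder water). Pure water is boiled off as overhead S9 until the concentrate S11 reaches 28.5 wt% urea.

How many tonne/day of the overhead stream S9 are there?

urea is conserved: 1630×0.076 = 123.88 tonne/day all reports to the concentrate.
Concentrate = 123.88/(target fraction) = 434.67 tonne/day.
Overhead = 1630 − 434.67 = 1195.3 tonne/day.

1195 tonne/day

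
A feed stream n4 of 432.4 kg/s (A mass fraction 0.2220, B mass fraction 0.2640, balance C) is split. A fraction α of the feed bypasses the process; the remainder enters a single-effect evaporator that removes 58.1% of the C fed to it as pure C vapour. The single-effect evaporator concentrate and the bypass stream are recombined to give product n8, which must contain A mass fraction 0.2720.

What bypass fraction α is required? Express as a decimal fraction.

All 432.4×0.222 = 95.993 kg/s of A reaches n8, so n8 = 95.993/0.272 = 352.91 kg/s and vapour = 79.485 kg/s.
The evaporator receives (1−α)·432.4 of feed at 0.514 C and removes 0.581 of that C:
0.581×0.514×(1−α)×432.4 = 79.485
(1−α) = 79.485/129.13 = 0.6155;  α = 0.3845.

0.384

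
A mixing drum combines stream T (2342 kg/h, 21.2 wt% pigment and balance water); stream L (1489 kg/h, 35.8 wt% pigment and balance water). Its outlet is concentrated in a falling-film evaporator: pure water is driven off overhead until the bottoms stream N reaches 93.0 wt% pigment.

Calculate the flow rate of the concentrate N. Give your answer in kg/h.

1107 kg/h

pigment entering = 2342×0.212 + 1489×0.358 = 1029.6 kg/h.
All pigment reports to N, so N = 1029.6/0.930 = 1107.1 kg/h.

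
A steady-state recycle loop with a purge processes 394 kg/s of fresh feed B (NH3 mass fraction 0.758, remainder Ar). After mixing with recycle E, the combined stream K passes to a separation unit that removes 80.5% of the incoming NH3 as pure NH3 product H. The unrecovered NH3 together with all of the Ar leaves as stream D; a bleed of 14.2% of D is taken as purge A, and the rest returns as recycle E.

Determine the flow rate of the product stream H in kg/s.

288.7 kg/s

NH3 in K: m_A = 394×0.758 + (1−0.142)·(1−0.805)·m_A, so m_A = 298.65/0.8327 = 358.66 kg/s.
Product H = 0.805×358.66 = 288.72 kg/s.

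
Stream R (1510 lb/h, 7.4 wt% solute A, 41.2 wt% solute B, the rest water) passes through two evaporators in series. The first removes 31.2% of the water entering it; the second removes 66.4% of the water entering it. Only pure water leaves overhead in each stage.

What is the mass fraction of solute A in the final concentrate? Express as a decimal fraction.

water in feed = 1510×0.514 = 776.14 lb/h.
After stage 1: water left = (1−0.312)×776.14 = 533.98; stream total = 1267.8 lb/h.
After stage 2: water left = (1−0.664)×533.98 = 179.42; final concentrate = 913.28 lb/h.
solute A fraction = 111.74/913.28 = 0.122.

0.122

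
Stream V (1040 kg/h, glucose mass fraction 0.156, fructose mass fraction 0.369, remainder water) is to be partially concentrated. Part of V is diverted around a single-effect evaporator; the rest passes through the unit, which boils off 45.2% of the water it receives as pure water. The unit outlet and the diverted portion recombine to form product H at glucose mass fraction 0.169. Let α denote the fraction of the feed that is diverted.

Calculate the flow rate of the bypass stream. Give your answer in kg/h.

667.4 kg/h

All 1040×0.156 = 162.24 kg/h of glucose reaches H, so H = 162.24/0.169 = 960 kg/h and vapour = 80 kg/h.
The evaporator receives (1−α)·1040 of feed at 0.475 water and removes 0.452 of that water:
0.452×0.475×(1−α)×1040 = 80
(1−α) = 80/223.29 = 0.3583;  α = 0.6417.
Bypass flow = 0.6417×1040 = 667.39 kg/h.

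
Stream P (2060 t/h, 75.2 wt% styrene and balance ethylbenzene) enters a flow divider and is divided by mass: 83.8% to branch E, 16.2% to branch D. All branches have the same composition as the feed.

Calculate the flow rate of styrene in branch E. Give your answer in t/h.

1298 t/h

Branch E total = 0.838×2060 = 1726.3 t/h.
styrene in E = 0.752×1726.3 = 1298.2 t/h.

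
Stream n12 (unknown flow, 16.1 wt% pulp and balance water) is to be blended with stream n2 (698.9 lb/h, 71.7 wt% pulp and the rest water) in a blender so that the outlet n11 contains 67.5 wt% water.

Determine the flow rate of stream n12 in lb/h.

Let n12 be the unknown flow. Total out = 698.9 + n12.
water balance: 197.79 + 0.839·n12 = 0.675·(698.9 + n12)
(0.839 − 0.675)·n12 = 0.675×698.9 − 197.79 = 273.97
n12 = 273.97 / 0.164 = 1670.5 lb/h

1671 lb/h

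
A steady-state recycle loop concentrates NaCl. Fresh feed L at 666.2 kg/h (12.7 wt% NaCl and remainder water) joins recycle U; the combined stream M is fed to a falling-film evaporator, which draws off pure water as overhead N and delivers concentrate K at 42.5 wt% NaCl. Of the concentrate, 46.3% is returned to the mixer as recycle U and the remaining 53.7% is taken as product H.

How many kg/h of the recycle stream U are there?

Overall NaCl balance (none leaves overhead): NaCl in fresh feed = NaCl in product, i.e. 666.2×0.127 = (1−0.463)·K·0.425.
K = 84.607/(0.425×0.537) = 370.72 kg/h.
Recycle U = 0.463×370.72 = 171.64 kg/h.

171.6 kg/h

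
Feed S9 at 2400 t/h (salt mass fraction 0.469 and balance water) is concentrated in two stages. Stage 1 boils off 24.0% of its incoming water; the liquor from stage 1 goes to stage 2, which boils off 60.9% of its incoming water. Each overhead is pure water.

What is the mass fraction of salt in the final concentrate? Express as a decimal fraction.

water in feed = 2400×0.531 = 1274.4 t/h.
After stage 1: water left = (1−0.240)×1274.4 = 968.54; stream total = 2094.1 t/h.
After stage 2: water left = (1−0.609)×968.54 = 378.7; final concentrate = 1504.3 t/h.
salt fraction = 1125.6/1504.3 = 0.748.

0.748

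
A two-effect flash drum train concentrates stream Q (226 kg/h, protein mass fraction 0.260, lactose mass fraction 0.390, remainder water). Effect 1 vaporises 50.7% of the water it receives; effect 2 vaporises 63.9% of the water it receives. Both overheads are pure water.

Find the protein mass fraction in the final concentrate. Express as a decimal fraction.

0.365

water in feed = 226×0.350 = 79.1 kg/h.
After stage 1: water left = (1−0.507)×79.1 = 38.996; stream total = 185.9 kg/h.
After stage 2: water left = (1−0.639)×38.996 = 14.078; final concentrate = 160.98 kg/h.
protein fraction = 58.76/160.98 = 0.365.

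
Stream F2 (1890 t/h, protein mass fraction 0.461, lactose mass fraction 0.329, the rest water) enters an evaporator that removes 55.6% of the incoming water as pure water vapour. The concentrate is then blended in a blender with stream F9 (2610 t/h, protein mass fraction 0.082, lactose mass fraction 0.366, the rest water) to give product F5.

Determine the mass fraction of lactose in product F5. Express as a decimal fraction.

0.369

Vapour removed = 0.556×0.210×1890 = 220.68 t/h; concentrate = 1669.3 t/h.
lactose reaching the mixer = 621.81 (from concentrate) + 2610×0.366 = 1577.1 t/h.
Product flow = 1669.3 + 2610 = 4279.3 t/h; lactose fraction = 0.369.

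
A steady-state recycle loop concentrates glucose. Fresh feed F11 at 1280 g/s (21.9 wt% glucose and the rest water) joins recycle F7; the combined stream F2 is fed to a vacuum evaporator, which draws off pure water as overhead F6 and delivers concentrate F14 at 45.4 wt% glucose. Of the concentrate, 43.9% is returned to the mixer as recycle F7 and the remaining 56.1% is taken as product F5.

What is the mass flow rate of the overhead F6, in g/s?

Overall glucose balance (none leaves overhead): glucose in fresh feed = glucose in product, i.e. 1280×0.219 = (1−0.439)·F14·0.454.
F14 = 280.32/(0.454×0.561) = 1100.6 g/s.
Recycle F7 = 0.439×1100.6 = 483.17 g/s.
Combined feed F2 = 1280 + 483.17 = 1763.2 g/s.
Overhead F6 = F2 − F14 = 1763.2 − 1100.6 = 662.56 g/s.

662.6 g/s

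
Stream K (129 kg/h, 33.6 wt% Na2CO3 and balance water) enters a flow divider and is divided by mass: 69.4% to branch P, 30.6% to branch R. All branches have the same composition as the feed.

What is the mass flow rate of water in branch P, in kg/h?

Branch P total = 0.694×129 = 89.526 kg/h.
water in P = 0.664×89.526 = 59.445 kg/h.

59.45 kg/h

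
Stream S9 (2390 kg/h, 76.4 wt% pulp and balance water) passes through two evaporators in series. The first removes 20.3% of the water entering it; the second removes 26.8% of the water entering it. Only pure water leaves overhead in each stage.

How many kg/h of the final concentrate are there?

2155 kg/h

water in feed = 2390×0.236 = 564.04 kg/h.
After stage 1: water left = (1−0.203)×564.04 = 449.54; stream total = 2275.5 kg/h.
After stage 2: water left = (1−0.268)×449.54 = 329.06; final concentrate = 2155 kg/h.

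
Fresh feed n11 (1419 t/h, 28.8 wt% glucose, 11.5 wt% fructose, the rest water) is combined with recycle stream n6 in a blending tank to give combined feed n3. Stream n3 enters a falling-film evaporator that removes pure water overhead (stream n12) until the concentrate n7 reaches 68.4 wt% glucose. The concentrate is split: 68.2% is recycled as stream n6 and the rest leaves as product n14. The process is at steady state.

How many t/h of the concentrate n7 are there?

Overall glucose balance (none leaves overhead): glucose in fresh feed = glucose in product, i.e. 1419×0.288 = (1−0.682)·n7·0.684.
n7 = 408.67/(0.684×0.318) = 1878.8 t/h.

1879 t/h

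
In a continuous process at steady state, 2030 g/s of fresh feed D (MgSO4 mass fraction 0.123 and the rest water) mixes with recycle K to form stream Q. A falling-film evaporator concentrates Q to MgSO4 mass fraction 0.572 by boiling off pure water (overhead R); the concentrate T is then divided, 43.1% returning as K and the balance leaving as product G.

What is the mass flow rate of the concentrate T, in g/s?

Overall MgSO4 balance (none leaves overhead): MgSO4 in fresh feed = MgSO4 in product, i.e. 2030×0.123 = (1−0.431)·T·0.572.
T = 249.69/(0.572×0.569) = 767.17 g/s.

767.2 g/s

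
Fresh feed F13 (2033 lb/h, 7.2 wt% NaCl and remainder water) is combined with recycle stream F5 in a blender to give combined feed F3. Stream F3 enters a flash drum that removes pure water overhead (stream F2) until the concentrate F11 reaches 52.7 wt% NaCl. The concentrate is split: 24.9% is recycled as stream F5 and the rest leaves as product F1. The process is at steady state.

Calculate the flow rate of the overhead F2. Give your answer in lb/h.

Overall NaCl balance (none leaves overhead): NaCl in fresh feed = NaCl in product, i.e. 2033×0.072 = (1−0.249)·F11·0.527.
F11 = 146.38/(0.527×0.751) = 369.84 lb/h.
Recycle F5 = 0.249×369.84 = 92.091 lb/h.
Combined feed F3 = 2033 + 92.091 = 2125.1 lb/h.
Overhead F2 = F3 − F11 = 2125.1 − 369.84 = 1755.2 lb/h.

1755 lb/h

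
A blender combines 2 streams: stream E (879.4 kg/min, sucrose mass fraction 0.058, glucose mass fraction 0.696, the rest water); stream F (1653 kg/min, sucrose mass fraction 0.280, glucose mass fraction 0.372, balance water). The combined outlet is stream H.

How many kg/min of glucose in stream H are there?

glucose out = glucose in = 879.4×0.696 + 1653×0.372 = 1227 kg/min.

1227 kg/min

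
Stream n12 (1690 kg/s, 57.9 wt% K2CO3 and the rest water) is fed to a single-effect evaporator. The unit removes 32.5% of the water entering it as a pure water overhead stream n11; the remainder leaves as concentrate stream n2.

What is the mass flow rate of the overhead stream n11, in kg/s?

231.2 kg/s

water entering = 1690×0.421 = 711.49 kg/s; overhead removed = 0.325×711.49 = 231.23 kg/s.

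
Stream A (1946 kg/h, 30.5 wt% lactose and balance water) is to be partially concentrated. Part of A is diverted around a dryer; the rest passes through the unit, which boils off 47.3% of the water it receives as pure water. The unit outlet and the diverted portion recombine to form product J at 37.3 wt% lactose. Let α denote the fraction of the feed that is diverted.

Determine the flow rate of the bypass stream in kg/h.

All 1946×0.305 = 593.53 kg/h of lactose reaches J, so J = 593.53/0.373 = 1591.2 kg/h and vapour = 354.77 kg/h.
The evaporator receives (1−α)·1946 of feed at 0.695 water and removes 0.473 of that water:
0.473×0.695×(1−α)×1946 = 354.77
(1−α) = 354.77/639.72 = 0.5546;  α = 0.4454.
Bypass flow = 0.4454×1946 = 866.81 kg/h.

866.8 kg/h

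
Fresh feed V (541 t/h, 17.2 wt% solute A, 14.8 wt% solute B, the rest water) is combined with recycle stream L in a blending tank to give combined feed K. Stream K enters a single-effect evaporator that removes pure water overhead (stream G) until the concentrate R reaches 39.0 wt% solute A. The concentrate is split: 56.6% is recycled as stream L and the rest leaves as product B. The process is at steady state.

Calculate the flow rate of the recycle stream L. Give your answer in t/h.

Overall solute A balance (none leaves overhead): solute A in fresh feed = solute A in product, i.e. 541×0.172 = (1−0.566)·R·0.390.
R = 93.052/(0.390×0.434) = 549.76 t/h.
Recycle L = 0.566×549.76 = 311.16 t/h.

311.2 t/h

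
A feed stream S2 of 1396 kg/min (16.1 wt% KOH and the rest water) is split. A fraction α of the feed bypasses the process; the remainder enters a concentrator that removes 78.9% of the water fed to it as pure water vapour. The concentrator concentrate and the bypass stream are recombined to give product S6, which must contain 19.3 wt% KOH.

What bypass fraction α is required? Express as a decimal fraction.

0.750

All 1396×0.161 = 224.76 kg/min of KOH reaches S6, so S6 = 224.76/0.193 = 1164.5 kg/min and vapour = 231.46 kg/min.
The evaporator receives (1−α)·1396 of feed at 0.839 water and removes 0.789 of that water:
0.789×0.839×(1−α)×1396 = 231.46
(1−α) = 231.46/924.11 = 0.2505;  α = 0.7495.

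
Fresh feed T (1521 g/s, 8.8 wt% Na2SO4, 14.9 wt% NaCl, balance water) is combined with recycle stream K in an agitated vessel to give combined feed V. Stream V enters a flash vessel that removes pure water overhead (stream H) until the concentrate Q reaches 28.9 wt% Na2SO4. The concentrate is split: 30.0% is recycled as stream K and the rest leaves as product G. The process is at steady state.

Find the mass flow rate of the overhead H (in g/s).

1058 g/s

Overall Na2SO4 balance (none leaves overhead): Na2SO4 in fresh feed = Na2SO4 in product, i.e. 1521×0.088 = (1−0.300)·Q·0.289.
Q = 133.85/(0.289×0.700) = 661.63 g/s.
Recycle K = 0.300×661.63 = 198.49 g/s.
Combined feed V = 1521 + 198.49 = 1719.5 g/s.
Overhead H = V − Q = 1719.5 − 661.63 = 1057.9 g/s.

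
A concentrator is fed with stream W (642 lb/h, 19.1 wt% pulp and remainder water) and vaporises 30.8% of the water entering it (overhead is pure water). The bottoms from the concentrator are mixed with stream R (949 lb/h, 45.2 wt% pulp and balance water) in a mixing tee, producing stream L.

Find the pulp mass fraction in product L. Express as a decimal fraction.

Vapour removed = 0.308×0.809×642 = 159.97 lb/h; concentrate = 482.03 lb/h.
pulp reaching the mixer = 122.62 (from concentrate) + 949×0.452 = 551.57 lb/h.
Product flow = 482.03 + 949 = 1431 lb/h; pulp fraction = 0.3854.

0.3854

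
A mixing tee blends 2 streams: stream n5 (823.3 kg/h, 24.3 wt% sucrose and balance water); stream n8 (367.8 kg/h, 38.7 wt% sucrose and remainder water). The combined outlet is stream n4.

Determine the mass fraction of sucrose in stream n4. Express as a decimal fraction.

Total flow out = 823.3 + 367.8 = 1191.1 kg/h.
sucrose in = 823.3×0.243 + 367.8×0.387 = 342.4 kg/h.
sucrose mass fraction in n4 = 342.4/1191.1 = 0.287.

0.287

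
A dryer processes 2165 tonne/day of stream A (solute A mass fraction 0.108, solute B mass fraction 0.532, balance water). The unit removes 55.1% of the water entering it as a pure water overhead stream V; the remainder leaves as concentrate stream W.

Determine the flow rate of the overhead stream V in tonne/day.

water entering = 2165×0.360 = 779.4 tonne/day; overhead removed = 0.551×779.4 = 429.45 tonne/day.

429.4 tonne/day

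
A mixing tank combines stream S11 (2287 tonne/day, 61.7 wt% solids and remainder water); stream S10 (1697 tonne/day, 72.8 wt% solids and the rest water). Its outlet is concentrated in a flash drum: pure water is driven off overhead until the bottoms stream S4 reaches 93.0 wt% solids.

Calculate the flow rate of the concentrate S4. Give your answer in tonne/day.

solids entering = 2287×0.617 + 1697×0.728 = 2646.5 tonne/day.
All solids reports to S4, so S4 = 2646.5/0.930 = 2845.7 tonne/day.

2846 tonne/day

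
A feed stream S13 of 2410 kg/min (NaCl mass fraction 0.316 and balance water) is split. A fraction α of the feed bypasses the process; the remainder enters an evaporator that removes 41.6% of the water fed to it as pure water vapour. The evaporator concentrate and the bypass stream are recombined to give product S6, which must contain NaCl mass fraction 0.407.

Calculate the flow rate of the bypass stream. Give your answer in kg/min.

516.3 kg/min

All 2410×0.316 = 761.56 kg/min of NaCl reaches S6, so S6 = 761.56/0.407 = 1871.2 kg/min and vapour = 538.85 kg/min.
The evaporator receives (1−α)·2410 of feed at 0.684 water and removes 0.416 of that water:
0.416×0.684×(1−α)×2410 = 538.85
(1−α) = 538.85/685.75 = 0.7858;  α = 0.2142.
Bypass flow = 0.2142×2410 = 516.29 kg/min.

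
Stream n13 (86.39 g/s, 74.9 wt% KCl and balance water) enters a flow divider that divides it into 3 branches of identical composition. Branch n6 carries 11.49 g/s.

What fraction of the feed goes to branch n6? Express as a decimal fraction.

Fraction to n6 = 11.49/86.39 = 0.1330.

0.133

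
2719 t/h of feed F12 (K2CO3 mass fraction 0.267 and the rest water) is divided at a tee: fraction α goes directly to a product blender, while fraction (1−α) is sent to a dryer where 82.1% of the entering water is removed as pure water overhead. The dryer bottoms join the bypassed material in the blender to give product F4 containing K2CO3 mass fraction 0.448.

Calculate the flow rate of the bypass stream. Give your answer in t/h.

893.6 t/h

All 2719×0.267 = 725.97 t/h of K2CO3 reaches F4, so F4 = 725.97/0.448 = 1620.5 t/h and vapour = 1098.5 t/h.
The evaporator receives (1−α)·2719 of feed at 0.733 water and removes 0.821 of that water:
0.821×0.733×(1−α)×2719 = 1098.5
(1−α) = 1098.5/1636.3 = 0.6714;  α = 0.3286.
Bypass flow = 0.3286×2719 = 893.58 t/h.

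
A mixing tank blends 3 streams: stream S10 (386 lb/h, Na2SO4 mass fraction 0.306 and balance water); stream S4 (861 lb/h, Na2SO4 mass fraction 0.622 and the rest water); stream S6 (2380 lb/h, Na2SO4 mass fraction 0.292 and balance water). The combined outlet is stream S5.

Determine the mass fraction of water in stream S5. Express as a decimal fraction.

Total flow out = 386 + 861 + 2380 = 3627 lb/h.
water in = 386×0.694 + 861×0.378 + 2380×0.708 = 2278.4 lb/h.
water mass fraction in S5 = 2278.4/3627 = 0.628.

0.628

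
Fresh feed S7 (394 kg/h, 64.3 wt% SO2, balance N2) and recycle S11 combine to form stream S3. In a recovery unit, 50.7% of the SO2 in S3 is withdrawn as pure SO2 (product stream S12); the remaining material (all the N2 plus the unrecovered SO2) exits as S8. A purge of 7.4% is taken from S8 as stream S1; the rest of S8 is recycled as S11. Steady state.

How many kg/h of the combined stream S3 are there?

N2 enters only via S7 and leaves only via the purge: 394×0.357 = 0.074×(N2 in S8), and the recovery unit passes all N2, so N2 in S3 = N2 in S8 = 1900.8 kg/h.
SO2 in S3: m_A = 394×0.643 + (1−0.074)·(1−0.507)·m_A, so m_A = 253.34/0.5435 = 466.15 kg/h.
S3 = 466.15 + 1900.8 = 2366.9 kg/h.

2367 kg/h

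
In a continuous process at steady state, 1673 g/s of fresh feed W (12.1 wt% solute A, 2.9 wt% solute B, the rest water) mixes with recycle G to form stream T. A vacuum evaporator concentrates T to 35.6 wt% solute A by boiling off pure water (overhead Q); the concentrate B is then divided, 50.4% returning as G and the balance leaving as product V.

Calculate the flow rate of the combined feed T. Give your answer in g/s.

2251 g/s

Overall solute A balance (none leaves overhead): solute A in fresh feed = solute A in product, i.e. 1673×0.121 = (1−0.504)·B·0.356.
B = 202.43/(0.356×0.496) = 1146.4 g/s.
Recycle G = 0.504×1146.4 = 577.8 g/s.
Combined feed T = 1673 + 577.8 = 2250.8 g/s.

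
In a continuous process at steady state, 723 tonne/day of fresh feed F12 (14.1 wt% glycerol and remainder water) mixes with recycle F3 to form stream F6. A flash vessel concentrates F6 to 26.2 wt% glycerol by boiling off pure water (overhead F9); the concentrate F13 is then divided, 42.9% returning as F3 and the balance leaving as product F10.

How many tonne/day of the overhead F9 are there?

333.9 tonne/day

Overall glycerol balance (none leaves overhead): glycerol in fresh feed = glycerol in product, i.e. 723×0.141 = (1−0.429)·F13·0.262.
F13 = 101.94/(0.262×0.571) = 681.43 tonne/day.
Recycle F3 = 0.429×681.43 = 292.33 tonne/day.
Combined feed F6 = 723 + 292.33 = 1015.3 tonne/day.
Overhead F9 = F6 − F13 = 1015.3 − 681.43 = 333.9 tonne/day.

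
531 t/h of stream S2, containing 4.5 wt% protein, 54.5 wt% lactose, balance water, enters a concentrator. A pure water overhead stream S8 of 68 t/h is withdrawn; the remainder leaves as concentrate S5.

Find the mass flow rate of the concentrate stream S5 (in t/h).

Concentrate = 531 − 68 = 463 t/h.

463 t/h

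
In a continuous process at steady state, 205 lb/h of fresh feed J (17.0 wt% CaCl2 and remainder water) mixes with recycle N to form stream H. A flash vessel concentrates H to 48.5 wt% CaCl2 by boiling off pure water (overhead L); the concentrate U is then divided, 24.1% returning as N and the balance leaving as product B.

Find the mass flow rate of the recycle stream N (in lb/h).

22.82 lb/h

Overall CaCl2 balance (none leaves overhead): CaCl2 in fresh feed = CaCl2 in product, i.e. 205×0.170 = (1−0.241)·U·0.485.
U = 34.85/(0.485×0.759) = 94.672 lb/h.
Recycle N = 0.241×94.672 = 22.816 lb/h.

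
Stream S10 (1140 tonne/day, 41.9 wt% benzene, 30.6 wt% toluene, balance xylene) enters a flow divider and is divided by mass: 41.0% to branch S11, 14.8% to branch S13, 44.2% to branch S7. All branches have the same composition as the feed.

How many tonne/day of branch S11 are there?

Branch S11 flow = 0.410×1140 = 467.4 tonne/day.

467.4 tonne/day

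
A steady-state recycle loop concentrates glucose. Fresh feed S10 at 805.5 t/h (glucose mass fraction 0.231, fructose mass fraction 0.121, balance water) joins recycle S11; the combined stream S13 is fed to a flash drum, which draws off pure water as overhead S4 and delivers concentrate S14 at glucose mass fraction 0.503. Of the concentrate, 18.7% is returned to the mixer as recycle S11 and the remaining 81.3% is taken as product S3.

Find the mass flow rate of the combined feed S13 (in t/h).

890.6 t/h

Overall glucose balance (none leaves overhead): glucose in fresh feed = glucose in product, i.e. 805.5×0.231 = (1−0.187)·S14·0.503.
S14 = 186.07/(0.503×0.813) = 455.01 t/h.
Recycle S11 = 0.187×455.01 = 85.086 t/h.
Combined feed S13 = 805.5 + 85.086 = 890.59 t/h.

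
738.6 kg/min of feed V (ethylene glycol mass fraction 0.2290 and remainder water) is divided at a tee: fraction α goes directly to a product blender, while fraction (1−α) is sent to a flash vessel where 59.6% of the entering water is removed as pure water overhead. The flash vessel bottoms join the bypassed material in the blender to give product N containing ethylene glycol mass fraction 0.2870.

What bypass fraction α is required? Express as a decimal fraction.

All 738.6×0.229 = 169.14 kg/min of ethylene glycol reaches N, so N = 169.14/0.287 = 589.34 kg/min and vapour = 149.26 kg/min.
The evaporator receives (1−α)·738.6 of feed at 0.771 water and removes 0.596 of that water:
0.596×0.771×(1−α)×738.6 = 149.26
(1−α) = 149.26/339.4 = 0.4398;  α = 0.5602.

0.560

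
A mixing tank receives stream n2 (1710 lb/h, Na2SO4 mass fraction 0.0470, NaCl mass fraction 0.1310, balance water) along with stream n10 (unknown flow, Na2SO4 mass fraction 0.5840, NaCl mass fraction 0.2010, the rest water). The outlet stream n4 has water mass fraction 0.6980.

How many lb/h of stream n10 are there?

439 lb/h

Let n10 be the unknown flow. Total out = 1710 + n10.
water balance: 1405.6 + 0.215·n10 = 0.698·(1710 + n10)
(0.215 − 0.698)·n10 = 0.698×1710 − 1405.6 = -212.04
n10 = -212.04 / -0.483 = 439.01 lb/h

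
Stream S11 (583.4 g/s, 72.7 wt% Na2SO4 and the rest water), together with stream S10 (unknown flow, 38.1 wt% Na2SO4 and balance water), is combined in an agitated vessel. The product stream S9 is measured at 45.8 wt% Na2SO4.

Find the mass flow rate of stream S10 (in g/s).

Let S10 be the unknown flow. Total out = 583.4 + S10.
Na2SO4 balance: 424.13 + 0.381·S10 = 0.458·(583.4 + S10)
(0.381 − 0.458)·S10 = 0.458×583.4 − 424.13 = -156.93
S10 = -156.93 / -0.077 = 2038.1 g/s

2038 g/s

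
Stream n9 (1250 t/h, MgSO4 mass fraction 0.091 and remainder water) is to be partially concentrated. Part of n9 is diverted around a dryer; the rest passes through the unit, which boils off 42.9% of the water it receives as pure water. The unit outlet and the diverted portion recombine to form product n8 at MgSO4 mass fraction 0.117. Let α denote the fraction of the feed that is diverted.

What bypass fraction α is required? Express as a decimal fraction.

0.430

All 1250×0.091 = 113.75 t/h of MgSO4 reaches n8, so n8 = 113.75/0.117 = 972.22 t/h and vapour = 277.78 t/h.
The evaporator receives (1−α)·1250 of feed at 0.909 water and removes 0.429 of that water:
0.429×0.909×(1−α)×1250 = 277.78
(1−α) = 277.78/487.45 = 0.5699;  α = 0.4301.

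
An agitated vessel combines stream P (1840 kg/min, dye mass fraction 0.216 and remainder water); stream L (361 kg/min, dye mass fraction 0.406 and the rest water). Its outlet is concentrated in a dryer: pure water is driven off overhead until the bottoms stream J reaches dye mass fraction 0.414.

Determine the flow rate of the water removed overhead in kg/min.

887 kg/min

dye entering = 1840×0.216 + 361×0.406 = 544.01 kg/min.
All dye reports to J, so J = 544.01/0.414 = 1314 kg/min.
Total feed = 2201 kg/min; overhead = 2201 − 1314 = 886.98 kg/min.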